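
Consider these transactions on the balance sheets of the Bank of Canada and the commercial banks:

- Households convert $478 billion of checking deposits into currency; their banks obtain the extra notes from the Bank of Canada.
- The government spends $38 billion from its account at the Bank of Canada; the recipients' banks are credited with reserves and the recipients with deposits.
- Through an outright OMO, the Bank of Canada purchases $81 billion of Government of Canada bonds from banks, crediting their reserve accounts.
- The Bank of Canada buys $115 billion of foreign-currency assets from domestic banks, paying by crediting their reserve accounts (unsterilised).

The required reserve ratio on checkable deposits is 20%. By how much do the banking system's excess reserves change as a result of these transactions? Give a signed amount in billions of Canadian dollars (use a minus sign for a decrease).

-$156 billion

Currency withdrawal $478 billion: reserves −$478B, deposits −$478B.
Government spending $38 billion: reserves +$38B, deposits +$38B.
OMO purchase (from banks) $81 billion: reserves +$81B, deposits 0.
FX purchase $115 billion: reserves +$115B, deposits 0.
Totals: Δreserves = −$244B, Δdeposits = −$440B.
Δrequired reserves = 20% × −$440B = −$88B.
Δexcess reserves = Δreserves − Δrequired = −$244B − (−$88B) = -$156 billion.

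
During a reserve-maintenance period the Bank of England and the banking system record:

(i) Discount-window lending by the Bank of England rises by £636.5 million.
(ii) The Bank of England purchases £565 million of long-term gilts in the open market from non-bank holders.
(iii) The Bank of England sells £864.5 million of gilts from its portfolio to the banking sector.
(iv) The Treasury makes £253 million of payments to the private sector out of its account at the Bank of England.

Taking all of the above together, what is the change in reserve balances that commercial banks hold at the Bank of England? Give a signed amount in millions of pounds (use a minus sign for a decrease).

+£590 million

Bank of England balance sheet:
  Assets:      Securities −£299.5M, Loans to banks +£636.5M
  Liabilities: Bank reserves +£590M, Government deposits −£253M
So the change in reserve balances that commercial banks hold at the Bank of England is +£590 million.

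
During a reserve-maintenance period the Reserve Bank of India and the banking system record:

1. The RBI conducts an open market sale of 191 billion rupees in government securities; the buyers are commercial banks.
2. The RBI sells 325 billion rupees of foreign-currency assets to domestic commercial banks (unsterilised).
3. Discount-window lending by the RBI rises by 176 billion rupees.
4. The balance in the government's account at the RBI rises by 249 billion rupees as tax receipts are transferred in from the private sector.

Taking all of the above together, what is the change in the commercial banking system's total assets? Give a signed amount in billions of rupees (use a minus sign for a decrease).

OMO sale (to banks) 191 billion rupees: just an asset swap on bank balance sheets → 0.
FX sale 325 billion rupees: just an asset swap on bank balance sheets → 0.
Discount-window loan 176 billion rupees: bank balance sheets expand → +176B.
Government account inflow 249 billion rupees: bank balance sheets shrink → −249B.
Net: 0 + 0 + 176 − 249 = -73 billion.

-73 billion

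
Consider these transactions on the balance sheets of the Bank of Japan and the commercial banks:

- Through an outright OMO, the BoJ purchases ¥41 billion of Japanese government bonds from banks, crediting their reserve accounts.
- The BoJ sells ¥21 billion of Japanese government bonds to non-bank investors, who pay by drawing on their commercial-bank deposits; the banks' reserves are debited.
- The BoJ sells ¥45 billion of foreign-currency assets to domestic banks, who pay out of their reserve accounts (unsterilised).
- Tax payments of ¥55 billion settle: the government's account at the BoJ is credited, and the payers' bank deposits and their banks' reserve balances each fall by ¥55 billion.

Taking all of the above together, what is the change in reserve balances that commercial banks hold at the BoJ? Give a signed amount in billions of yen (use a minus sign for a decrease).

OMO purchase (from banks) ¥41 billion: the BoJ pays by crediting reserve accounts → +¥41B.
Asset sale (to non-banks) ¥21 billion: the non-bank buyers' banks settle from reserves → −¥21B.
FX sale ¥45 billion: the buying banks pay out of their reserve balances → −¥45B.
Government account inflow ¥55 billion: funds move from bank reserves into the government account → −¥55B.
Net: 41 − 21 − 45 − 55 = -¥80 billion.

-¥80 billion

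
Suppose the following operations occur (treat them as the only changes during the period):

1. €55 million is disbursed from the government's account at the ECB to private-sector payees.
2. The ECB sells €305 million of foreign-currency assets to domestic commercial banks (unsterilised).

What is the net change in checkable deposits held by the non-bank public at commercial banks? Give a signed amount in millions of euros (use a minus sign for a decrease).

ECB balance sheet:
  Assets:      Foreign assets −€305M
  Liabilities: Bank reserves −€250M, Government deposits −€55M
Commercial banking system:
  Assets:      Reserves at CB −€250M, Foreign assets +€305M
  Liabilities: Checkable deposits +€55M
So the change in checkable deposits held by the non-bank public at commercial banks is +€55 million.

+€55 million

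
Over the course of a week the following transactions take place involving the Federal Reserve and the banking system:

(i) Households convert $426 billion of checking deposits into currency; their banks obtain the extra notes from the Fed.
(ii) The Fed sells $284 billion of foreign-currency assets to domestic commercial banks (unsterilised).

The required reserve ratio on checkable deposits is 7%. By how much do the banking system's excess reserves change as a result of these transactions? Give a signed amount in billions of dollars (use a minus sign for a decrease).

-$680.18 billion

Currency withdrawal $426 billion: reserves −$426B, deposits −$426B.
FX sale $284 billion: reserves −$284B, deposits 0.
Totals: Δreserves = −$710B, Δdeposits = −$426B.
Δrequired reserves = 7% × −$426B = −$29.82B.
Δexcess reserves = Δreserves − Δrequired = −$710B − (−$29.82B) = -$680.18 billion.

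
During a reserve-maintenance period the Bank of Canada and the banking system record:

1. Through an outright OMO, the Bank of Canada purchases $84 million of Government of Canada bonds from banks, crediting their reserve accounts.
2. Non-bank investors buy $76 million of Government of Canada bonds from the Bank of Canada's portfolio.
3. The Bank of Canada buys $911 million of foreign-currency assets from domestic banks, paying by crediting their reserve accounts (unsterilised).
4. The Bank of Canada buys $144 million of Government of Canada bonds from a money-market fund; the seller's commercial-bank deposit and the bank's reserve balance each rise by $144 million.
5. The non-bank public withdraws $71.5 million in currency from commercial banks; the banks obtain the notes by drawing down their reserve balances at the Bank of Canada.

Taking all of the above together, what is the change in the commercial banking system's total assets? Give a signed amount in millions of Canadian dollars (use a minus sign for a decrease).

OMO purchase (from banks) $84 million: just an asset swap on bank balance sheets → 0.
Asset sale (to non-banks) $76 million: bank balance sheets shrink → −$76M.
FX purchase $911 million: just an asset swap on bank balance sheets → 0.
Asset purchase (from non-banks) $144 million: bank balance sheets expand → +$144M.
Currency withdrawal $71.5 million: bank balance sheets shrink → −$71.5M.
Net: 0 − 76 + 0 + 144 − 71.5 = -$3.5 million.

-$3.5 million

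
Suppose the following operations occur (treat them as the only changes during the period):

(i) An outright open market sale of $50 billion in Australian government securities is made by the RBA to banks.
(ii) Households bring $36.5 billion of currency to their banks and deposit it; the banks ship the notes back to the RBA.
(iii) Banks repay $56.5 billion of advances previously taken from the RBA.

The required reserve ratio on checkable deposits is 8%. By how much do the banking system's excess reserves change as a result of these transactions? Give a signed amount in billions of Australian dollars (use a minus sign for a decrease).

-$72.92 billion

OMO sale (to banks) $50 billion: reserves −$50B, deposits 0.
Currency deposit $36.5 billion: reserves +$36.5B, deposits +$36.5B.
Discount-window repayment $56.5 billion: reserves −$56.5B, deposits 0.
Totals: Δreserves = −$70B, Δdeposits = +$36.5B.
Δrequired reserves = 8% × +$36.5B = +$2.92B.
Δexcess reserves = Δreserves − Δrequired = −$70B − (+$2.92B) = -$72.92 billion.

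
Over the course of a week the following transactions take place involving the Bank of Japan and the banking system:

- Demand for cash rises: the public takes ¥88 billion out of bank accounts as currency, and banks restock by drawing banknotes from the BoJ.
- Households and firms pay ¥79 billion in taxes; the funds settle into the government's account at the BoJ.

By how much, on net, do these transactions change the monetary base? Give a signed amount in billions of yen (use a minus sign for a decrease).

Currency withdrawal ¥88 billion: just a shift between currency and reserves — both are base money → 0.
Government account inflow ¥79 billion: reserves shift to a non-base liability → −¥79B.
Net: 0 − 79 = -¥79 billion.

-¥79 billion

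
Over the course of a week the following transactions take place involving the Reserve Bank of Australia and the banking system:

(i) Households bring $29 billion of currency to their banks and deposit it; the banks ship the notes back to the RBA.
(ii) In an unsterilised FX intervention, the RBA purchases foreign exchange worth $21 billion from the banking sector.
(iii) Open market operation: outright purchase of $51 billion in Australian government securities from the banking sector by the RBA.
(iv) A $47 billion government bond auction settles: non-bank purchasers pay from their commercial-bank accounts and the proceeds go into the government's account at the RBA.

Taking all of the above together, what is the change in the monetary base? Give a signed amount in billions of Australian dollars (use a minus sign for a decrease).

+$25 billion

RBA balance sheet:
  Assets:      Securities +$51B, Foreign assets +$21B
  Liabilities: Bank reserves +$54B, Currency in circulation −$29B, Government deposits +$47B
Monetary base = currency + reserves: −$29B + (+$54B) = +$25 billion.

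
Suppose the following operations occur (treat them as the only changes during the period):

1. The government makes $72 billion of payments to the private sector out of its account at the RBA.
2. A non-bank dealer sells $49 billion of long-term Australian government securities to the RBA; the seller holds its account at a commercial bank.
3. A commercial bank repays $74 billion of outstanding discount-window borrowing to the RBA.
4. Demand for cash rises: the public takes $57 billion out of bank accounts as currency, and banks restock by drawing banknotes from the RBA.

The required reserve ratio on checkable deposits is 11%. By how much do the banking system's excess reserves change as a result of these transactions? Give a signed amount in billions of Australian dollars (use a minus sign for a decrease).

Government spending $72 billion: reserves +$72B, deposits +$72B.
Asset purchase (from non-banks) $49 billion: reserves +$49B, deposits +$49B.
Discount-window repayment $74 billion: reserves −$74B, deposits 0.
Currency withdrawal $57 billion: reserves −$57B, deposits −$57B.
Totals: Δreserves = −$10B, Δdeposits = +$64B.
Δrequired reserves = 11% × +$64B = +$7.04B.
Δexcess reserves = Δreserves − Δrequired = −$10B − (+$7.04B) = -$17.04 billion.

-$17.04 billion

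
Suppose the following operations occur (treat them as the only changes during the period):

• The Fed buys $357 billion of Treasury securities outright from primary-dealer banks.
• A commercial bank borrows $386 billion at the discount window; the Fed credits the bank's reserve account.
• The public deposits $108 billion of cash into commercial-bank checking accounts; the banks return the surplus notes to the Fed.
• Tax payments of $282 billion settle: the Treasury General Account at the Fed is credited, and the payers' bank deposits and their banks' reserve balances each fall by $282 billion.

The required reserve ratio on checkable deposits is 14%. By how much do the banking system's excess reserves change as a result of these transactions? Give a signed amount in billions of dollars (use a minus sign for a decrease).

+$593.36 billion

OMO purchase (from banks) $357 billion: reserves +$357B, deposits 0.
Discount-window loan $386 billion: reserves +$386B, deposits 0.
Currency deposit $108 billion: reserves +$108B, deposits +$108B.
Government account inflow $282 billion: reserves −$282B, deposits −$282B.
Totals: Δreserves = +$569B, Δdeposits = −$174B.
Δrequired reserves = 14% × −$174B = −$24.36B.
Δexcess reserves = Δreserves − Δrequired = +$569B − (−$24.36B) = +$593.36 billion.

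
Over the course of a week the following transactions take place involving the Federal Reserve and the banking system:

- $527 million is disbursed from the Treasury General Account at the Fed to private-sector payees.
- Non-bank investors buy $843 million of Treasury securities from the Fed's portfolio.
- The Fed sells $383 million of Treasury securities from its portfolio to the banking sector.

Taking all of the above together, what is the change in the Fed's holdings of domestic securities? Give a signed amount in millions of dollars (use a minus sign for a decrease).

Government spending $527 million: the Fed's securities portfolio is untouched → 0.
Asset sale (to non-banks) $843 million: securities removed from the Fed's portfolio → −$843M.
OMO sale (to banks) $383 million: securities removed from the Fed's portfolio → −$383M.
Net: 0 − 843 − 383 = -$1226 million.

-$1226 million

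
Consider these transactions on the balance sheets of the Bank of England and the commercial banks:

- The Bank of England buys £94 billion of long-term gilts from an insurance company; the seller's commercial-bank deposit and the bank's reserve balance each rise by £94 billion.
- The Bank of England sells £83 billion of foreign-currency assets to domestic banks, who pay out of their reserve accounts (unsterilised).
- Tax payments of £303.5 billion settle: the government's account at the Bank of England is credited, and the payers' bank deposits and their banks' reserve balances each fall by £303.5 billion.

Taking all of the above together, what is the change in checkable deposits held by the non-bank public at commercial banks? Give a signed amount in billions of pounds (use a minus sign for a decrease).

-£209.5 billion

Asset purchase (from non-banks) £94 billion: non-bank counterparties' bank balances rise → +£94B.
FX sale £83 billion: the counterparty is a bank, so public deposits are unchanged → 0.
Government account inflow £303.5 billion: non-bank counterparties' bank balances fall → −£303.5B.
Net: 94 + 0 − 303.5 = -£209.5 billion.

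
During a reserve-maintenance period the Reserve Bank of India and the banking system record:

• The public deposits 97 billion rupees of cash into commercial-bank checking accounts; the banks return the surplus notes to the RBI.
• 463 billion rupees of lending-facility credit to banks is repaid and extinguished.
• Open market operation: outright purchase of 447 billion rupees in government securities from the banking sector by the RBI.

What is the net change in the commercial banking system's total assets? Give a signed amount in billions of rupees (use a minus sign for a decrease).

Currency deposit 97 billion rupees: bank balance sheets expand → +97B.
Discount-window repayment 463 billion rupees: bank balance sheets shrink → −463B.
OMO purchase (from banks) 447 billion rupees: just an asset swap on bank balance sheets → 0.
Net: 97 − 463 + 0 = -366 billion.

-366 billion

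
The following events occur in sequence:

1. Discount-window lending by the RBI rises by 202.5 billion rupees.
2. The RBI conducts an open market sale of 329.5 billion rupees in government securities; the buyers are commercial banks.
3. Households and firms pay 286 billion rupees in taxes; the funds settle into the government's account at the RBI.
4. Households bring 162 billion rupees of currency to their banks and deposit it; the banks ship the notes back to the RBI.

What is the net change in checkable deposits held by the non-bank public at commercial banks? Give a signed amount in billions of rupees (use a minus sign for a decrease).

RBI balance sheet:
  Assets:      Securities −329.5B, Loans to banks +202.5B
  Liabilities: Bank reserves −251B, Currency in circulation −162B, Government deposits +286B
Commercial banking system:
  Assets:      Reserves at CB −251B, Securities +329.5B
  Liabilities: Checkable deposits −124B, Borrowings from CB +202.5B
So the change in checkable deposits held by the non-bank public at commercial banks is -124 billion.

-124 billion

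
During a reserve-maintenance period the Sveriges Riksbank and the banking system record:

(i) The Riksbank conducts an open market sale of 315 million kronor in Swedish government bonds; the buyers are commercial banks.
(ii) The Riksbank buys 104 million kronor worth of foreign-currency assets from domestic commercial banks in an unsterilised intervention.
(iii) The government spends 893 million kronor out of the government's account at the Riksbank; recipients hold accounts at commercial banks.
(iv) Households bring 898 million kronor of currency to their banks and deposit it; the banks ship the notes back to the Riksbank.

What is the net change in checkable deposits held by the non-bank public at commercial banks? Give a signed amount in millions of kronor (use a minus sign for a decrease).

Riksbank balance sheet:
  Assets:      Securities −315M, Foreign assets +104M
  Liabilities: Bank reserves +1580M, Currency in circulation −898M, Government deposits −893M
Commercial banking system:
  Assets:      Reserves at CB +1580M, Securities +315M, Foreign assets −104M
  Liabilities: Checkable deposits +1791M
So the change in checkable deposits held by the non-bank public at commercial banks is +1791 million.

+1791 million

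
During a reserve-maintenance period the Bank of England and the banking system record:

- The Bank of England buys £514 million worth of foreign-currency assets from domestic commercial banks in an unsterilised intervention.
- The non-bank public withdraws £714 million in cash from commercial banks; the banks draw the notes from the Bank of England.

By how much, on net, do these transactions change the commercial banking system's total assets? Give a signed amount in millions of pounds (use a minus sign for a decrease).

Bank of England balance sheet:
  Assets:      Foreign assets +£514M
  Liabilities: Bank reserves −£200M, Currency in circulation +£714M
Commercial banking system:
  Assets:      Reserves at CB −£200M, Foreign assets −£514M
  Liabilities: Checkable deposits −£714M
Change in total bank assets = -£714 million.

-£714 million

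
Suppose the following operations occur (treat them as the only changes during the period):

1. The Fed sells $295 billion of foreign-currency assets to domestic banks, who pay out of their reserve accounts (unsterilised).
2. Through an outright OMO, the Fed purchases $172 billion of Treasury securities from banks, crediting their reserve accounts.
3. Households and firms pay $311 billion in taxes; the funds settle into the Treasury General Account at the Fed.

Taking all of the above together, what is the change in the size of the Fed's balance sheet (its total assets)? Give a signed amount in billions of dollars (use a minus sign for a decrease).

-$123 billion

Fed balance sheet:
  Assets:      Securities +$172B, Foreign assets −$295B
  Liabilities: Bank reserves −$434B, Government deposits +$311B
Commercial banking system:
  Assets:      Reserves at CB −$434B, Securities −$172B, Foreign assets +$295B
  Liabilities: Checkable deposits −$311B
Change in total Fed assets = -$123 billion.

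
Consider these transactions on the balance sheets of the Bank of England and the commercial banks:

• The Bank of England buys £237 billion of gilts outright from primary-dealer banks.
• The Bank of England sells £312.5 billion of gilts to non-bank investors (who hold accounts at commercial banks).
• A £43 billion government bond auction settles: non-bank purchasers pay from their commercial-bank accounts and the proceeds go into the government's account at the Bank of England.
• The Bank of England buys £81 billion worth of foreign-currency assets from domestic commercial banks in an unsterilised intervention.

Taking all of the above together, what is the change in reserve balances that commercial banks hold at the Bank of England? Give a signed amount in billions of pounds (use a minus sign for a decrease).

OMO purchase (from banks) £237 billion: the Bank of England pays by crediting reserve accounts → +£237B.
Asset sale (to non-banks) £312.5 billion: the non-bank buyers' banks settle from reserves → −£312.5B.
Government account inflow £43 billion: funds move from bank reserves into the government account → −£43B.
FX purchase £81 billion: the Bank of England pays by crediting reserve accounts → +£81B.
Net: 237 − 312.5 − 43 + 81 = -£37.5 billion.

-£37.5 billion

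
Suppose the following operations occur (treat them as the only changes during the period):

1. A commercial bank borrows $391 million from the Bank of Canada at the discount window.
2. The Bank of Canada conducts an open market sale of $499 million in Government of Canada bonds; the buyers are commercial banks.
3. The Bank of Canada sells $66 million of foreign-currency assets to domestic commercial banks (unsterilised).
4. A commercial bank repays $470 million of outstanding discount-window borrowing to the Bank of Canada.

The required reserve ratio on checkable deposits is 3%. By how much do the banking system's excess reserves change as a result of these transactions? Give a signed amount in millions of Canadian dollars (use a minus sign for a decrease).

-$644 million

Discount-window loan $391 million: reserves +$391M, deposits 0.
OMO sale (to banks) $499 million: reserves −$499M, deposits 0.
FX sale $66 million: reserves −$66M, deposits 0.
Discount-window repayment $470 million: reserves −$470M, deposits 0.
Totals: Δreserves = −$644M, Δdeposits = 0.
Δrequired reserves = 3% × 0 = 0.
Δexcess reserves = Δreserves − Δrequired = −$644M − (0) = -$644 million.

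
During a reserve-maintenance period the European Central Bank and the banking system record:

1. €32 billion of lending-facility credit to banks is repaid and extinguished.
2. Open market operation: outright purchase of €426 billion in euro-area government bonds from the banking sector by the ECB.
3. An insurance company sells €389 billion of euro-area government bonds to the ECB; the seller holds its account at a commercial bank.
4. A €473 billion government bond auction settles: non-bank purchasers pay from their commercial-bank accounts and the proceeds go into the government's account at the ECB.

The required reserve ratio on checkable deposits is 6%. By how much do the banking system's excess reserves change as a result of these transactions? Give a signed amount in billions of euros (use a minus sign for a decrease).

Discount-window repayment €32 billion: reserves −€32B, deposits 0.
OMO purchase (from banks) €426 billion: reserves +€426B, deposits 0.
Asset purchase (from non-banks) €389 billion: reserves +€389B, deposits +€389B.
Government account inflow €473 billion: reserves −€473B, deposits −€473B.
Totals: Δreserves = +€310B, Δdeposits = −€84B.
Δrequired reserves = 6% × −€84B = −€5.04B.
Δexcess reserves = Δreserves − Δrequired = +€310B − (−€5.04B) = +€315.04 billion.

+€315.04 billion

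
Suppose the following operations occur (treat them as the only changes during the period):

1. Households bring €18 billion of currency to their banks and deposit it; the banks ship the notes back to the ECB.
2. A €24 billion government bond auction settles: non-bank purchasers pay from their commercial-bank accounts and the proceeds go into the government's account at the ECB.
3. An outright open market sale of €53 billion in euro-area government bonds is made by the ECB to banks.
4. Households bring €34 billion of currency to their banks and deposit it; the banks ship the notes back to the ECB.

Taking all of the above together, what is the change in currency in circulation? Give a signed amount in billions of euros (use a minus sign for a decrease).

ECB balance sheet:
  Assets:      Securities −€53B
  Liabilities: Bank reserves −€25B, Currency in circulation −€52B, Government deposits +€24B
So the change in currency in circulation is -€52 billion.

-€52 billion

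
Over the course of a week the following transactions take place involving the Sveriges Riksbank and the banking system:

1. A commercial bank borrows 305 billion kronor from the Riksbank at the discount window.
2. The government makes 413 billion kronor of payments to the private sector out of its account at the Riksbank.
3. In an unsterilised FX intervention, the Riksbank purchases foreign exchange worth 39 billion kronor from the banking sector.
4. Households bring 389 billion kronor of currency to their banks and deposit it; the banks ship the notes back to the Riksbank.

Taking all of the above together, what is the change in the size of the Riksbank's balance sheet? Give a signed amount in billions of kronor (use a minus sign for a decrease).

Riksbank balance sheet:
  Assets:      Loans to banks +305B, Foreign assets +39B
  Liabilities: Bank reserves +1146B, Currency in circulation −389B, Government deposits −413B
Commercial banking system:
  Assets:      Reserves at CB +1146B, Foreign assets −39B
  Liabilities: Checkable deposits +802B, Borrowings from CB +305B
Change in total Riksbank assets = +344 billion.

+344 billion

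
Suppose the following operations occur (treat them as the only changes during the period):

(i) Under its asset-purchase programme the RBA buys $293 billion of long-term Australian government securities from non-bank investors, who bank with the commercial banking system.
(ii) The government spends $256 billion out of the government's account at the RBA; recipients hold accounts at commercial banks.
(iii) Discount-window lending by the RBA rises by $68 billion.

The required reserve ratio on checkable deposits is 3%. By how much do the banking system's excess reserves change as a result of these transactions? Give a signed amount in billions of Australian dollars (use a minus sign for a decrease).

Asset purchase (from non-banks) $293 billion: reserves +$293B, deposits +$293B.
Government spending $256 billion: reserves +$256B, deposits +$256B.
Discount-window loan $68 billion: reserves +$68B, deposits 0.
Totals: Δreserves = +$617B, Δdeposits = +$549B.
Δrequired reserves = 3% × +$549B = +$16.47B.
Δexcess reserves = Δreserves − Δrequired = +$617B − (+$16.47B) = +$600.53 billion.

+$600.53 billion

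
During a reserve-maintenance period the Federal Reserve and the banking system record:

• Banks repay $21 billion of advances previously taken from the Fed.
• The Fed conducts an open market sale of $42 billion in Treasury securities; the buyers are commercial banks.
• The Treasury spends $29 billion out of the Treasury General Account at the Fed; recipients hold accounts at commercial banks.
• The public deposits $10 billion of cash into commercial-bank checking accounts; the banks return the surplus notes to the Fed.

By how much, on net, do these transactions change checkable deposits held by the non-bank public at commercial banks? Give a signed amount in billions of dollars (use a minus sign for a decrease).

+$39 billion

Discount-window repayment $21 billion: the counterparty is a bank, so public deposits are unchanged → 0.
OMO sale (to banks) $42 billion: the counterparty is a bank, so public deposits are unchanged → 0.
Government spending $29 billion: non-bank counterparties' bank balances rise → +$29B.
Currency deposit $10 billion: non-bank counterparties' bank balances rise → +$10B.
Net: 0 + 0 + 29 + 10 = +$39 billion.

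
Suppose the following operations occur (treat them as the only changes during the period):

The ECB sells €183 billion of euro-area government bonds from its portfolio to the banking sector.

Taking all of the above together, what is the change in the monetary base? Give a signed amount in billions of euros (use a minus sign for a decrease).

-€183 billion

OMO sale (to banks) €183 billion: ECB balance sheet contracts → −€183B.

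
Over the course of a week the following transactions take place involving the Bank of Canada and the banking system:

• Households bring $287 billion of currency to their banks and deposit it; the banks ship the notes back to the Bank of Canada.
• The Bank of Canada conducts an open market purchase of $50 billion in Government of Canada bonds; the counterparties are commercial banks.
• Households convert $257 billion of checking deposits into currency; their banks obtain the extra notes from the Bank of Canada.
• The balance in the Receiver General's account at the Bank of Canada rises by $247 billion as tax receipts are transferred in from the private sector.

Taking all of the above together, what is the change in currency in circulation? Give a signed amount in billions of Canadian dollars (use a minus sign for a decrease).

-$30 billion

Currency deposit $287 billion: notes return to the central bank → −$287B.
OMO purchase (from banks) $50 billion: no currency enters or leaves circulation → 0.
Currency withdrawal $257 billion: notes leave the central bank → +$257B.
Government account inflow $247 billion: no currency enters or leaves circulation → 0.
Net: −287 + 0 + 257 + 0 = -$30 billion.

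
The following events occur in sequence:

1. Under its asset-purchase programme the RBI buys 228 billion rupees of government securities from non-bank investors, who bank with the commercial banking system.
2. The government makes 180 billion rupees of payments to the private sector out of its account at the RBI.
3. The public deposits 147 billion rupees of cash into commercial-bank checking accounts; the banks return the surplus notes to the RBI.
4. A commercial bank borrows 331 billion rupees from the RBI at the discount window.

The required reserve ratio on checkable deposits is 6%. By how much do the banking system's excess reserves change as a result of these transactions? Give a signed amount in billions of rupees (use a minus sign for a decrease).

+852.7 billion

Asset purchase (from non-banks) 228 billion rupees: reserves +228B, deposits +228B.
Government spending 180 billion rupees: reserves +180B, deposits +180B.
Currency deposit 147 billion rupees: reserves +147B, deposits +147B.
Discount-window loan 331 billion rupees: reserves +331B, deposits 0.
Totals: Δreserves = +886B, Δdeposits = +555B.
Δrequired reserves = 6% × +555B = +33.3B.
Δexcess reserves = Δreserves − Δrequired = +886B − (+33.3B) = +852.7 billion.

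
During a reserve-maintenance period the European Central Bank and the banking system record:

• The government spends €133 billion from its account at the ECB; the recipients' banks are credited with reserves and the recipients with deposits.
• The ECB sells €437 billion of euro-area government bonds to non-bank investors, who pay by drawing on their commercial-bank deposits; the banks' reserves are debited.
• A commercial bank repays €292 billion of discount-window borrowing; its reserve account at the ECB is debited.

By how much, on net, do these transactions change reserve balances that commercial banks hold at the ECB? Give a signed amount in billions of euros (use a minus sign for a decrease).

ECB balance sheet:
  Assets:      Securities −€437B, Loans to banks −€292B
  Liabilities: Bank reserves −€596B, Government deposits −€133B
So the change in reserve balances that commercial banks hold at the ECB is -€596 billion.

-€596 billion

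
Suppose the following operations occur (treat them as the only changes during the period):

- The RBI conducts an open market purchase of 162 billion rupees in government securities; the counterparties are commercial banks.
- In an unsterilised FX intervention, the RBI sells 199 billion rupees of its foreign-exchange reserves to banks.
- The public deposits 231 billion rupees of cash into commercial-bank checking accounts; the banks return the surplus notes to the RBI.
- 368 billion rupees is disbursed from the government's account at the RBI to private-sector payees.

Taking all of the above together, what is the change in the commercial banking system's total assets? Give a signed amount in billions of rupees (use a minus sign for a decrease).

+599 billion

RBI balance sheet:
  Assets:      Securities +162B, Foreign assets −199B
  Liabilities: Bank reserves +562B, Currency in circulation −231B, Government deposits −368B
Commercial banking system:
  Assets:      Reserves at CB +562B, Securities −162B, Foreign assets +199B
  Liabilities: Checkable deposits +599B
Change in total bank assets = +599 billion.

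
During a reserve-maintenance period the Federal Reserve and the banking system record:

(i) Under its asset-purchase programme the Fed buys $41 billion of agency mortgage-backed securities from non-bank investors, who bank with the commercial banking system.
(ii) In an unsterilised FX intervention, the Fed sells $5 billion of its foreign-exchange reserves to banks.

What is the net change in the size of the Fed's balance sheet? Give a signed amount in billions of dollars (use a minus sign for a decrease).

Asset purchase (from non-banks) $41 billion: a Fed asset is acquired → +$41B.
FX sale $5 billion: a Fed asset is shed → −$5B.
Net: 41 − 5 = +$36 billion.

+$36 billion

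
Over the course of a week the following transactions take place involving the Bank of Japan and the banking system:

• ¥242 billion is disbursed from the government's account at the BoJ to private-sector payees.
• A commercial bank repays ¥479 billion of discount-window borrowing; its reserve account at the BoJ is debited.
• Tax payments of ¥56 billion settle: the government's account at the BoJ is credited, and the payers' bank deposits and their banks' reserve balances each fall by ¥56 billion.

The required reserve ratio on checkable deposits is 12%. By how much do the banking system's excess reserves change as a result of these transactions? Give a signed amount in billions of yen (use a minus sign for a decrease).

Government spending ¥242 billion: reserves +¥242B, deposits +¥242B.
Discount-window repayment ¥479 billion: reserves −¥479B, deposits 0.
Government account inflow ¥56 billion: reserves −¥56B, deposits −¥56B.
Totals: Δreserves = −¥293B, Δdeposits = +¥186B.
Δrequired reserves = 12% × +¥186B = +¥22.32B.
Δexcess reserves = Δreserves − Δrequired = −¥293B − (+¥22.32B) = -¥315.32 billion.

-¥315.32 billion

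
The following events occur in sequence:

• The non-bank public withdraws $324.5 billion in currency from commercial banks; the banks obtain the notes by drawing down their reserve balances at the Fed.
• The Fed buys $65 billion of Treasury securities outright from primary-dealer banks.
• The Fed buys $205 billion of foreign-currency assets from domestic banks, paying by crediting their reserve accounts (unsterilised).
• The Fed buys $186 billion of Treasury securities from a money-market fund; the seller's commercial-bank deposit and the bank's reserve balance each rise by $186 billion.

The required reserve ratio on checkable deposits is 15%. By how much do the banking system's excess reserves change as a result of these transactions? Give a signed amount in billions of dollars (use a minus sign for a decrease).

Currency withdrawal $324.5 billion: reserves −$324.5B, deposits −$324.5B.
OMO purchase (from banks) $65 billion: reserves +$65B, deposits 0.
FX purchase $205 billion: reserves +$205B, deposits 0.
Asset purchase (from non-banks) $186 billion: reserves +$186B, deposits +$186B.
Totals: Δreserves = +$131.5B, Δdeposits = −$138.5B.
Δrequired reserves = 15% × −$138.5B = −$20.775B.
Δexcess reserves = Δreserves − Δrequired = +$131.5B − (−$20.775B) = +$152.275 billion.

+$152.275 billion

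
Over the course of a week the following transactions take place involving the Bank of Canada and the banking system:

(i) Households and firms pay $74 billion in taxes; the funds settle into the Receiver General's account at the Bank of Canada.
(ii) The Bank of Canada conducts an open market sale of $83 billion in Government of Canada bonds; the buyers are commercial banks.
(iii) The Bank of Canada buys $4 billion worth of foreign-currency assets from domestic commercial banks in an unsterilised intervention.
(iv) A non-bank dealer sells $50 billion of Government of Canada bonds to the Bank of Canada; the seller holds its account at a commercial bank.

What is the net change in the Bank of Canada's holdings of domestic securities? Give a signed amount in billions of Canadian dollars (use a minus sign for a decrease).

-$33 billion

Government account inflow $74 billion: the Bank of Canada's securities portfolio is untouched → 0.
OMO sale (to banks) $83 billion: securities removed from the Bank of Canada's portfolio → −$83B.
FX purchase $4 billion: the Bank of Canada's securities portfolio is untouched → 0.
Asset purchase (from non-banks) $50 billion: securities added to the Bank of Canada's portfolio → +$50B.
Net: 0 − 83 + 0 + 50 = -$33 billion.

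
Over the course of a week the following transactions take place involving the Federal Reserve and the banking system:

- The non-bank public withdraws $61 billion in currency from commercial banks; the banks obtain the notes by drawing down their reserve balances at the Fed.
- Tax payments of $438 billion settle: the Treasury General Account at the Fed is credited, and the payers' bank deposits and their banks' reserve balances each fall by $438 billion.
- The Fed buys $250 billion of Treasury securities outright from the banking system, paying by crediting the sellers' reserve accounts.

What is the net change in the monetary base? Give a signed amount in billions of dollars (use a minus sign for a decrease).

Currency withdrawal $61 billion: just a shift between currency and reserves — both are base money → 0.
Government account inflow $438 billion: reserves shift to a non-base liability → −$438B.
OMO purchase (from banks) $250 billion: Fed balance sheet expands → +$250B.
Net: 0 − 438 + 250 = -$188 billion.

-$188 billion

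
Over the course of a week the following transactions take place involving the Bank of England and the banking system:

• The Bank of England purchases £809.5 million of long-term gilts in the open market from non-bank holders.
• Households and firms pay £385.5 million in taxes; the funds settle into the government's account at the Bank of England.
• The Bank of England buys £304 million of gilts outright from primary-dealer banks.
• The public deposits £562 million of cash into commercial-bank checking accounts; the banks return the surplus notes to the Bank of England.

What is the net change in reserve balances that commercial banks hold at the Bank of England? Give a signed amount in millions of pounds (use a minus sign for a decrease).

+£1290 million

Bank of England balance sheet:
  Assets:      Securities +£1113.5M
  Liabilities: Bank reserves +£1290M, Currency in circulation −£562M, Government deposits +£385.5M
Commercial banking system:
  Assets:      Reserves at CB +£1290M, Securities −£304M
  Liabilities: Checkable deposits +£986M
So the change in reserve balances that commercial banks hold at the Bank of England is +£1290 million.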